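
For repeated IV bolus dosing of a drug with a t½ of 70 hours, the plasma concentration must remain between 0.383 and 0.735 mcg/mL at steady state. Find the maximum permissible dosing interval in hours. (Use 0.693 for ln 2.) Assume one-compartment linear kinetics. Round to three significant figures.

65.8 h

k = 0.693 / t½ = 0.693 / 70 = 0.009900 h⁻¹
Between IV bolus doses, concentration decays as C = C₀·e^(−kτ), so C_peak/C_trough = e^(kτ).
τ_max = ln(C_peak/C_trough) / k = ln(0.735/0.383) / 0.009900 = 0.6518 / 0.009900 = 65.84 h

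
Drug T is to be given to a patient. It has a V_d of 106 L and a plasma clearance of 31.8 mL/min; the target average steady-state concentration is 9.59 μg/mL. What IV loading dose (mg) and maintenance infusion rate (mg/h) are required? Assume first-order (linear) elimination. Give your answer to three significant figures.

(a) 1020 mg; (b) 18.3 mg/h

Loading: fill Vd to C_target → 106.0 L × 9.59 mg/L = 1017 mg
CL = 31.8 mL/min = 31.8 × 0.06 = 1.908 L/h
Maintenance infusion rate = CL × Css = 1.908 × 9.59 = 18.30 mg/h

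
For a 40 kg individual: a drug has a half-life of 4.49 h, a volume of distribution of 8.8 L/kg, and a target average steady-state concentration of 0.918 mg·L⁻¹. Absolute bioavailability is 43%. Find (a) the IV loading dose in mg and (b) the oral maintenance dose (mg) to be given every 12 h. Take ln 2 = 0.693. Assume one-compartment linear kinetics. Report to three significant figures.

Vd(total) = 40 kg × 8.8 L/kg = 352.0 L
LD = Vd × C = 352.0 × 0.918 = 323.1 mg
CL = 0.693 × Vd / t½ = 0.693 × 352.0 / 4.49 = 54.33 L/h
D = CL × Css × τ / F = 54.33 × 0.918 × 12 / 0.43 = 1392 mg

(a) 323 mg; (b) 1390 mg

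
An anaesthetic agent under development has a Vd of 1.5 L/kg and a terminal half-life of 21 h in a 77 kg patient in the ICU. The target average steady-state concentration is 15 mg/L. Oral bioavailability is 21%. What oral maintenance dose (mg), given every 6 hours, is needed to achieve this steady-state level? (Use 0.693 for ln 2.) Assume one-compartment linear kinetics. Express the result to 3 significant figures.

1630 mg

Vd = 1.5 L/kg × 77 kg = 115.5 L
k = 0.693/21 = 0.03300 h⁻¹, so CL = k·Vd = 0.03300 × 115.5 = 3.812 L/h
D = CL × Css × τ / F = 3.812 × 15 × 6 / 0.21 = 1634 mg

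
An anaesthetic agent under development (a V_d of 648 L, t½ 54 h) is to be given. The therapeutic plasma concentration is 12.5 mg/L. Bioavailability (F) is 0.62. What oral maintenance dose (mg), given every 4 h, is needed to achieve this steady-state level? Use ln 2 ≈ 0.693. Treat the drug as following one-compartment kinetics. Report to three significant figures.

CL = 0.693 × Vd / t½ = 0.693 × 648.0 / 54 = 8.316 L/h
D = CL × Css × τ / F = 8.316 × 12.5 × 4 / 0.62 = 670.6 mg

671 mg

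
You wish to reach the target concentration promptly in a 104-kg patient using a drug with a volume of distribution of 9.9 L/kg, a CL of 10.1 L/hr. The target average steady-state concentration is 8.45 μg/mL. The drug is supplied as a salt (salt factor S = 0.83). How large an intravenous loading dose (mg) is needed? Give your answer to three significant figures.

Vd(total) = 104 kg × 9.9 L/kg = 1030 L
LD = Vd × C / S = 1030 × 8.450 / 0.83 = 10490 mg

10500 mg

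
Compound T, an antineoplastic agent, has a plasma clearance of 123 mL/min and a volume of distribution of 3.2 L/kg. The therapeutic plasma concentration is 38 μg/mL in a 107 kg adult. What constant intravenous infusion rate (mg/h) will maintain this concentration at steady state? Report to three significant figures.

Convert clearance: 123 mL/min × 60 min/h ÷ 1000 mL/L = 7.380 L/h
Rate = CL × Css = 7.380 × 38 = 280.4 mg/h

280 mg/h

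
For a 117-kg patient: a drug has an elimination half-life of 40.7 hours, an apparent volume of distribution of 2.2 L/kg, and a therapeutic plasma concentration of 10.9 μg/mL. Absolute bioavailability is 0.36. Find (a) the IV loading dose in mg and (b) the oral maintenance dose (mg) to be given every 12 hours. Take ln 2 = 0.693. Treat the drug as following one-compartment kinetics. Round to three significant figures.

Vd = 2.2 L/kg × 117 kg = 257.4 L
LD = Vd × C = 257.4 × 10.9 = 2806 mg
CL = 0.693 × Vd / t½ = 0.693 × 257.4 / 40.7 = 4.383 L/h
D = CL × Css × τ / F = 4.383 × 10.9 × 12 / 0.36 = 1592 mg

(a) 2810 mg; (b) 1590 mg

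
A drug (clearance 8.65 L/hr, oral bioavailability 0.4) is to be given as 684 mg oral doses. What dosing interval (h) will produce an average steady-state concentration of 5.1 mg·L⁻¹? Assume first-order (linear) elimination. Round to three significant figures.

F·D/τ = CL·Css → τ = F·D / (CL·Css).
τ = 0.4 × 684 / (8.65 × 5.1) = 6.202 h

6.20 h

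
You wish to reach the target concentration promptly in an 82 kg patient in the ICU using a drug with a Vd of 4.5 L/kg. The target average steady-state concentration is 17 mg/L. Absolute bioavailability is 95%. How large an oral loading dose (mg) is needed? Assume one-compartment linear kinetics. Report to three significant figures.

6600 mg

Vd = 4.5 L/kg × 82 kg = 369.0 L
The loading dose fills Vd to the target concentration.
LD = Vd × C / F = 369.0 × 17.00 / 0.95 = 6603 mg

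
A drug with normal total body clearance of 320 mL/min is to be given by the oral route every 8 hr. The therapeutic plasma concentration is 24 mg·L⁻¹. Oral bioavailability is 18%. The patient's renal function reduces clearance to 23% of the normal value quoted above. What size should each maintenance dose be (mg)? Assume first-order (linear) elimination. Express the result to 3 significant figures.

CL = 320 mL/min × 60/1000 = 19.20 L/h
Patient clearance = 0.23 × 19.20 = 4.416 L/h
D = CL × Css × τ / F = 4.416 × 24 × 8 / 0.18 = 4710 mg

4710 mg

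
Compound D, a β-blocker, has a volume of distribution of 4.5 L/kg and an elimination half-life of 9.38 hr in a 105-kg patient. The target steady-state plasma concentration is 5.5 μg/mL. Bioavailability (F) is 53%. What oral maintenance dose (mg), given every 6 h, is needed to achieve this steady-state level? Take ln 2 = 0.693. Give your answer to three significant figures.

Vd = 4.5 L/kg × 105 kg = 472.5 L
CL = 0.693 × Vd / t½ = 0.693 × 472.5 / 9.38 = 34.91 L/h
D = CL × Css × τ / F = 34.91 × 5.5 × 6 / 0.53 = 2174 mg

2170 mg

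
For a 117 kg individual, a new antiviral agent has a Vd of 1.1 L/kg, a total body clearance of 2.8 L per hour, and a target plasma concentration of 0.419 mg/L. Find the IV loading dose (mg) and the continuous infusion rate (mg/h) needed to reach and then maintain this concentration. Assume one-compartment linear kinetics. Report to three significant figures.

(a) 53.9 mg; (b) 1.17 mg/h

Vd(total) = 117 kg × 1.1 L/kg = 128.7 L
LD = Vd · C_target = 128.7 × 0.419 = 53.93 mg
Maintenance infusion rate = CL × Css = 2.800 × 0.419 = 1.173 mg/h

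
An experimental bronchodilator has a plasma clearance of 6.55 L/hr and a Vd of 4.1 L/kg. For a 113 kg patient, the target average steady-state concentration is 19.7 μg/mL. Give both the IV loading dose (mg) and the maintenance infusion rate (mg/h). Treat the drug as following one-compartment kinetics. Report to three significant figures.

(a) 9130 mg; (b) 129 mg/h

Total Vd = 4.1 × 113 = 463.3 L
Loading dose = Vd × C = 463.3 × 19.7 = 9127 mg
Maintenance infusion rate = CL × Css = 6.550 × 19.7 = 129.0 mg/h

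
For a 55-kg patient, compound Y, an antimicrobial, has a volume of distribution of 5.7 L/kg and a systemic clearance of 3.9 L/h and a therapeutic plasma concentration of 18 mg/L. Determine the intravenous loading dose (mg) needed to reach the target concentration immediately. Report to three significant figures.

5640 mg

Vd = 5.7 L/kg × 55 kg = 313.5 L
LD = Vd × C = 313.5 × 18.00 = 5643 mg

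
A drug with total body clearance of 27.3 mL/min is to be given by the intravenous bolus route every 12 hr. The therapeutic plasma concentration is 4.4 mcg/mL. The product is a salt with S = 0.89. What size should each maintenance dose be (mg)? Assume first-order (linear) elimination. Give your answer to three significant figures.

Convert clearance: 27.3 mL/min × 60 min/h ÷ 1000 mL/L = 1.638 L/h
At steady state, dose per interval replaces the amount cleared in that interval: S·D/τ = CL·Css.
D = CL × Css × τ / S = 1.638 × 4.4 × 12 / 0.89 = 97.18 mg

97.2 mg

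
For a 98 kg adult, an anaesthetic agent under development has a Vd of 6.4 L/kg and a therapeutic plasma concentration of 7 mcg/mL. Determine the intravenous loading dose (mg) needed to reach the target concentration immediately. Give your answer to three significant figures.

4390 mg

Vd(total) = 98 kg × 6.4 L/kg = 627.2 L
LD = Vd × C = 627.2 × 7.000 = 4390 mg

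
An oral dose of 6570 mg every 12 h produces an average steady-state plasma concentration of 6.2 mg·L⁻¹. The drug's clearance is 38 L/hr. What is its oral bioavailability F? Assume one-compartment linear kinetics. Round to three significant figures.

F·D/τ = CL·Css at steady state → F = CL·Css·τ / D.
F = 38 × 6.2 × 12 / 6570 = 0.430

0.430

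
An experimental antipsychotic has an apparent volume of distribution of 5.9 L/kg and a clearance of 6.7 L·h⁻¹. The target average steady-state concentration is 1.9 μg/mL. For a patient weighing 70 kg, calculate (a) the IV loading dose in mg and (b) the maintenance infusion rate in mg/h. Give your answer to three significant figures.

(a) 785 mg; (b) 12.7 mg/h

Vd = 5.9 L/kg × 70 kg = 413.0 L
Loading: fill Vd to C_target → 413.0 L × 1.9 mg/L = 784.7 mg
Maintenance infusion rate = CL × Css = 6.700 × 1.9 = 12.73 mg/h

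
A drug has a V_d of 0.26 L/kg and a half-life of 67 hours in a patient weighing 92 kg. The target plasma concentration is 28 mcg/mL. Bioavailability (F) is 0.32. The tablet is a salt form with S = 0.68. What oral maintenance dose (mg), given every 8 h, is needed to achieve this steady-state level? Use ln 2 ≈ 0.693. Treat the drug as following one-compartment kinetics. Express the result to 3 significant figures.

Vd(total) = 92 kg × 0.26 L/kg = 23.92 L
CL = ln 2 · Vd / t½ = 0.693 × 23.92 / 67 = 0.2474 L/h
D = CL × Css × τ / F / S = 0.2474 × 28 × 8 / 0.32 / 0.68 = 254.7 mg

255 mg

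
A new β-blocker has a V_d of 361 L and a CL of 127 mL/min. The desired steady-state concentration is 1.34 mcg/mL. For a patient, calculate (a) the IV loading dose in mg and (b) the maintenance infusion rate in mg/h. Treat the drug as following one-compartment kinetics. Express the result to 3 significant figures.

LD = Vd · C_target = 361.0 × 1.34 = 483.7 mg
CL = 127 mL/min = 127 × 0.06 = 7.620 L/h
Maintenance: replace elimination → rate = CL × Css = 7.620 × 1.34 = 10.21 mg/h

(a) 484 mg; (b) 10.2 mg/h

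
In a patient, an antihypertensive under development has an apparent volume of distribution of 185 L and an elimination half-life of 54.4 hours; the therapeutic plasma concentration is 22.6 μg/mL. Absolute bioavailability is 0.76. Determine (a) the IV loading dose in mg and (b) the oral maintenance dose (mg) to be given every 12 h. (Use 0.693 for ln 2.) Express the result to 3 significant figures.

(a) 4180 mg; (b) 841 mg

LD = Vd × C = 185.0 × 22.6 = 4181 mg
CL = 0.693 × Vd / t½ = 0.693 × 185.0 / 54.4 = 2.357 L/h
D = CL × Css × τ / F = 2.357 × 22.6 × 12 / 0.76 = 841.1 mg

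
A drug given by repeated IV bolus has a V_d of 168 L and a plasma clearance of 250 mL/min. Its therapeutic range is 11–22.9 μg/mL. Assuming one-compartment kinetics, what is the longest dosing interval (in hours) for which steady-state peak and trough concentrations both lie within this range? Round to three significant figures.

8.21 h

CL = 250 mL/min × 60/1000 = 15.00 L/h
k = CL / Vd = 15.00 / 168.0 = 0.08929 h⁻¹
Between IV bolus doses, concentration decays as C = C₀·e^(−kτ), so C_peak/C_trough = e^(kτ).
τ_max = ln(C_peak/C_trough) / k = ln(22.9/11) / 0.08929 = 0.7332 / 0.08929 = 8.211 h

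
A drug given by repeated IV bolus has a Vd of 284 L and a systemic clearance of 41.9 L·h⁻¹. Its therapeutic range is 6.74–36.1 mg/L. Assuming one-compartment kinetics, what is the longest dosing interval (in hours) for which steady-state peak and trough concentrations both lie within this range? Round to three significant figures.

11.4 h

k = CL / Vd = 41.90 / 284.0 = 0.1475 h⁻¹
Between IV bolus doses, concentration decays as C = C₀·e^(−kτ), so C_peak/C_trough = e^(kτ).
τ_max = ln(C_peak/C_trough) / k = ln(36.1/6.74) / 0.1475 = 1.678 / 0.1475 = 11.38 h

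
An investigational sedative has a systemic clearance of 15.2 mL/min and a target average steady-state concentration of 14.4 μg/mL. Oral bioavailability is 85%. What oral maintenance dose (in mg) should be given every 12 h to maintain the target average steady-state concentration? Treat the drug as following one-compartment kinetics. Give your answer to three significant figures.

185 mg

CL = 15.2 mL/min = 15.2 × 0.06 = 0.9120 L/h
D = CL × Css × τ / F = 0.9120 × 14.4 × 12 / 0.85 = 185.4 mg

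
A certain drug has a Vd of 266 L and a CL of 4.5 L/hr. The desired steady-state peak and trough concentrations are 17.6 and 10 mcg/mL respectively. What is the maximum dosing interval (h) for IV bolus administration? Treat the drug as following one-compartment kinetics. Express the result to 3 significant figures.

k = CL / Vd = 4.500 / 266.0 = 0.01692 h⁻¹
Between IV bolus doses, concentration decays as C = C₀·e^(−kτ), so C_peak/C_trough = e^(kτ).
τ_max = ln(C_peak/C_trough) / k = ln(17.6/10) / 0.01692 = 0.5653 / 0.01692 = 33.41 h

33.4 h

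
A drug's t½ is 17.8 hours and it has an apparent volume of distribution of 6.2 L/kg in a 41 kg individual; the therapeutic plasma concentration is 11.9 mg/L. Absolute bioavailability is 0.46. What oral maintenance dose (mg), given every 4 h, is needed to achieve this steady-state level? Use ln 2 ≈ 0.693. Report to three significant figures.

Total Vd = 6.2 × 41 = 254.2 L
CL = ln 2 · Vd / t½ = 0.693 × 254.2 / 17.8 = 9.897 L/h
D = CL × Css × τ / F = 9.897 × 11.9 × 4 / 0.46 = 1024 mg

1020 mg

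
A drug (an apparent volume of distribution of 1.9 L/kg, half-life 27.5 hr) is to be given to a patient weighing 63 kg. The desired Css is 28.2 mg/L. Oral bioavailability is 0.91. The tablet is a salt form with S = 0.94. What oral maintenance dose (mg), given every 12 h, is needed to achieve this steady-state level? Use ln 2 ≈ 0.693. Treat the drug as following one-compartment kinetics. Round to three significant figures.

Vd = 1.9 L/kg × 63 kg = 119.7 L
CL = 0.693 × Vd / t½ = 0.693 × 119.7 / 27.5 = 3.016 L/h
D = CL × Css × τ / F / S = 3.016 × 28.2 × 12 / 0.91 / 0.94 = 1193 mg

1190 mg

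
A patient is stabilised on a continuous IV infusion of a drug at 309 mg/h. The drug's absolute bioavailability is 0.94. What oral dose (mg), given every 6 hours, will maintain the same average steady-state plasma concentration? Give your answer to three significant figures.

To maintain the same Css, the systemic dosing rate must be unchanged: F·D/τ = infusion rate.
D = rate × τ / F = 309 × 6 / 0.94 = 1972 mg

1970 mg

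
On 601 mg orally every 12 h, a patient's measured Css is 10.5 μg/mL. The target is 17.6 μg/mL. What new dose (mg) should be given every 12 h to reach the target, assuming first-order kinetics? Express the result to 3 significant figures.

With linear kinetics, Css is proportional to dose rate (D/τ) at fixed clearance.
D₂ = D₁ × (Css,target / Css,current) = 601 × 17.6/10.5 = 1007 mg

1010 mg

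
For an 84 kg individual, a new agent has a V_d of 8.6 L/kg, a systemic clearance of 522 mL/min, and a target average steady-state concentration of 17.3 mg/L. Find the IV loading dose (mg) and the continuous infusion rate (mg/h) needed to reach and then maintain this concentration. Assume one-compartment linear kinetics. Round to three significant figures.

(a) 12500 mg; (b) 542 mg/h

Vd = 8.6 L/kg × 84 kg = 722.4 L
Loading dose = Vd × C = 722.4 × 17.3 = 12500 mg
CL = 522 mL/min × 60/1000 = 31.32 L/h
Infusion rate = 31.32 L/h × 17.3 mg/L = 541.8 mg/h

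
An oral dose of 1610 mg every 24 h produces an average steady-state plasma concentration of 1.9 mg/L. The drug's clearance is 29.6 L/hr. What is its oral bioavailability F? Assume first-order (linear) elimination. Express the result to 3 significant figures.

F·D/τ = CL·Css at steady state → F = CL·Css·τ / D.
F = 29.6 × 1.9 × 24 / 1610 = 0.838

0.838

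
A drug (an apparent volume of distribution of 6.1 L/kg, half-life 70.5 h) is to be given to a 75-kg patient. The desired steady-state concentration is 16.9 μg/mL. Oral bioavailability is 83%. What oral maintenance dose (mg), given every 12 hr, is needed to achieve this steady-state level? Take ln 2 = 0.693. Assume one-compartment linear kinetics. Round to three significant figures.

Total Vd = 6.1 × 75 = 457.5 L
CL = ln 2 · Vd / t½ = 0.693 × 457.5 / 70.5 = 4.497 L/h
D = CL × Css × τ / F = 4.497 × 16.9 × 12 / 0.83 = 1099 mg

1100 mg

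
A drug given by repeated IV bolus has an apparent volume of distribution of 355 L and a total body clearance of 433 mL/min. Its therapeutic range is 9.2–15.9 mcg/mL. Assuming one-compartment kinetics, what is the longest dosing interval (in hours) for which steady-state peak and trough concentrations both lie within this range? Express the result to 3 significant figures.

7.48 h

CL = 433 mL/min = 433 × 0.06 = 25.98 L/h
k = CL / Vd = 25.98 / 355.0 = 0.07318 h⁻¹
Between IV bolus doses, concentration decays as C = C₀·e^(−kτ), so C_peak/C_trough = e^(kτ).
τ_max = ln(C_peak/C_trough) / k = ln(15.9/9.2) / 0.07318 = 0.5471 / 0.07318 = 7.476 h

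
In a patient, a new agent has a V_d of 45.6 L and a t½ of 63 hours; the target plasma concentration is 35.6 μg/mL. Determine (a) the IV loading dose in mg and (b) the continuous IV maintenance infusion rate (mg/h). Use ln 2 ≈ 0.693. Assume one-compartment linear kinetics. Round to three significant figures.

LD = Vd × C = 45.60 × 35.6 = 1623 mg
CL = 0.693 × Vd / t½ = 0.693 × 45.60 / 63 = 0.5016 L/h
Infusion rate = CL × Css = 0.5016 × 35.6 = 17.86 mg/h

(a) 1620 mg; (b) 17.9 mg/h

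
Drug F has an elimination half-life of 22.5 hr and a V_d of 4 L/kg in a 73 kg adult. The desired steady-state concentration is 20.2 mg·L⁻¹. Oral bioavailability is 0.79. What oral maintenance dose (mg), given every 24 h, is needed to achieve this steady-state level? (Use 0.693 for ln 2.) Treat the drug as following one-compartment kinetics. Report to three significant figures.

5520 mg

Vd = 4 L/kg × 73 kg = 292.0 L
k = 0.693/22.5 = 0.03080 h⁻¹, so CL = k·Vd = 0.03080 × 292.0 = 8.994 L/h
D = CL × Css × τ / F = 8.994 × 20.2 × 24 / 0.79 = 5519 mg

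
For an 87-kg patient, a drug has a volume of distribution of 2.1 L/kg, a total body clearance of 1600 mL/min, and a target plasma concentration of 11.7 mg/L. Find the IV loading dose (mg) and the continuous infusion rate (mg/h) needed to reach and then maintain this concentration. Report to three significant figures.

(a) 2140 mg; (b) 1120 mg/h

Vd = 2.1 L/kg × 87 kg = 182.7 L
Loading: fill Vd to C_target → 182.7 L × 11.7 mg/L = 2138 mg
Convert clearance: 1600 mL/min × 60 min/h ÷ 1000 mL/L = 96.00 L/h
Infusion rate = 96.00 L/h × 11.7 mg/L = 1123 mg/h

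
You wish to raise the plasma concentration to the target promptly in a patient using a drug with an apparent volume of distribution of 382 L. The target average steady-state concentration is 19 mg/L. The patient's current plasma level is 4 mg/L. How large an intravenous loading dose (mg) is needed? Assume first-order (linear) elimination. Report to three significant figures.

Concentration deficit ΔC = 19 − 4 = 15.00 mg/L
LD = Vd × ΔC = 382.0 × 15.00 = 5730 mg

5730 mg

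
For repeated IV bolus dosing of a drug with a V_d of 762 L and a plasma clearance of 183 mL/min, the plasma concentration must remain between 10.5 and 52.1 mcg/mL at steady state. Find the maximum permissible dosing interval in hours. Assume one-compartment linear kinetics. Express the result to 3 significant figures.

CL = 183 mL/min × 60/1000 = 10.98 L/h
k = CL / Vd = 10.98 / 762.0 = 0.01441 h⁻¹
Between IV bolus doses, concentration decays as C = C₀·e^(−kτ), so C_peak/C_trough = e^(kτ).
τ_max = ln(C_peak/C_trough) / k = ln(52.1/10.5) / 0.01441 = 1.602 / 0.01441 = 111.2 h

111 h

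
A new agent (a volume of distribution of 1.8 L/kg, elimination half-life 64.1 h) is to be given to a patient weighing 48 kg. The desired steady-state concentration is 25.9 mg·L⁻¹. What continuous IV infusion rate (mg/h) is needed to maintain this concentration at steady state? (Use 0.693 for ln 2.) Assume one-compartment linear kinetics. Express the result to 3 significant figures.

24.2 mg/h

Total Vd = 1.8 × 48 = 86.40 L
CL = 0.693 × Vd / t½ = 0.693 × 86.40 / 64.1 = 0.9341 L/h
Infusion rate = CL × Css = 0.9341 × 25.9 = 24.19 mg/h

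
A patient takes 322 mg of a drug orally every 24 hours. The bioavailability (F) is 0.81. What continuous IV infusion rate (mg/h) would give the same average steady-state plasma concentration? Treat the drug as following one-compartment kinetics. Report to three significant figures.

10.9 mg/h

Equivalent systemic input: infusion rate = F·D/τ.
Rate = 0.81 × 322 / 24 = 10.87 mg/h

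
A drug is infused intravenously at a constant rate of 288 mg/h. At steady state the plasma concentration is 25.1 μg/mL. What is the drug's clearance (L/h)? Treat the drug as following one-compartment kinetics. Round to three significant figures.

11.5 L/h

At steady state, infusion rate = CL × Css, so CL = rate / Css.
CL = 288 / 25.1 = 11.47 L/h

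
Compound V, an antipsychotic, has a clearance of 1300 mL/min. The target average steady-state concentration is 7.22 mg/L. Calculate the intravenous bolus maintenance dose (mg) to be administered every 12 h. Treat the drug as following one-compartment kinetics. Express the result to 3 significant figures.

6760 mg

Convert clearance: 1300 mL/min × 60 min/h ÷ 1000 mL/L = 78.00 L/h
At steady state, dose per interval replaces the amount cleared in that interval: D/τ = CL·Css.
D = CL × Css × τ = 78.00 × 7.22 × 12 = 6758 mg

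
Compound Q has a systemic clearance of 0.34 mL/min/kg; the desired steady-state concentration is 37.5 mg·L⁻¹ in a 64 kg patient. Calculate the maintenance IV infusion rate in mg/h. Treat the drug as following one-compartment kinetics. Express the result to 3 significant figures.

CL = 0.34 mL/min/kg × 64 kg = 21.76 mL/min = 21.76 × 60/1000 = 1.306 L/h
Infusion rate = CL · Css = 1.306 L/h × 37.5 mg/L = 48.98 mg/h

49.0 mg/h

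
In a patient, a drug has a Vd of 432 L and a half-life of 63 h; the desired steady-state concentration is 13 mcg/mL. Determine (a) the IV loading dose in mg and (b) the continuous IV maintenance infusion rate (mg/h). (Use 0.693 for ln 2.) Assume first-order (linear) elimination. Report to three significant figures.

(a) 5620 mg; (b) 61.8 mg/h

LD = Vd × C = 432.0 × 13 = 5616 mg
CL = 0.693 × Vd / t½ = 0.693 × 432.0 / 63 = 4.752 L/h
Infusion rate = CL × Css = 4.752 × 13 = 61.78 mg/h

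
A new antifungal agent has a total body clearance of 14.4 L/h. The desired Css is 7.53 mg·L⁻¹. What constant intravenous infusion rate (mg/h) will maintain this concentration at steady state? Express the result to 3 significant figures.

108 mg/h

At steady state, infusion rate equals elimination rate: rate in = CL × Css.
Rate = CL × Css = 14.40 × 7.53 = 108.4 mg/h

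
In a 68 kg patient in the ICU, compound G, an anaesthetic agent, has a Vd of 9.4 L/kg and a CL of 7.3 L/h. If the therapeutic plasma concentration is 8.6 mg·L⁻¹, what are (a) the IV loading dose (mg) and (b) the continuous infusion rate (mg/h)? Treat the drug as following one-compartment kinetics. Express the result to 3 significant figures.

(a) 5500 mg; (b) 62.8 mg/h

Vd = 9.4 L/kg × 68 kg = 639.2 L
Loading dose = Vd × C = 639.2 × 8.6 = 5497 mg
Infusion rate = 7.300 L/h × 8.6 mg/L = 62.78 mg/h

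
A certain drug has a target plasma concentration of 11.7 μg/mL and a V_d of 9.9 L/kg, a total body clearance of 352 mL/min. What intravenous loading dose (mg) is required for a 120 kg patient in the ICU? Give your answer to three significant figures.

Total Vd = 9.9 × 120 = 1188 L
The loading dose fills Vd to the target concentration.
LD = Vd × C = 1188 × 11.70 = 13900 mg

13900 mg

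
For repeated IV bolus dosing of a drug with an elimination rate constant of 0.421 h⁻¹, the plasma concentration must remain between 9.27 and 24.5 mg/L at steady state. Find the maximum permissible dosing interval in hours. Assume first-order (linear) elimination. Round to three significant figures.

Between IV bolus doses, concentration decays as C = C₀·e^(−kτ), so C_peak/C_trough = e^(kτ).
τ_max = ln(C_peak/C_trough) / k = ln(24.5/9.27) / 0.4210 = 0.9719 / 0.4210 = 2.309 h

2.31 h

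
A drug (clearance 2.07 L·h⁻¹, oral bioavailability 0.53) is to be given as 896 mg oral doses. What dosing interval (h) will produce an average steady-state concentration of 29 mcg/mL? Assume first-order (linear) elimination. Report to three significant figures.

7.91 h

F·D/τ = CL·Css → τ = F·D / (CL·Css).
τ = 0.53 × 896 / (2.07 × 29) = 7.911 h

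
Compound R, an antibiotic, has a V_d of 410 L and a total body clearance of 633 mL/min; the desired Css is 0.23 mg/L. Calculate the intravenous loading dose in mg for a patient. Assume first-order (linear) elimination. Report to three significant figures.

The loading dose fills Vd to the target concentration; clearance is irrelevant here.
LD = Vd × C = 410.0 × 0.2300 = 94.30 mg

94.3 mg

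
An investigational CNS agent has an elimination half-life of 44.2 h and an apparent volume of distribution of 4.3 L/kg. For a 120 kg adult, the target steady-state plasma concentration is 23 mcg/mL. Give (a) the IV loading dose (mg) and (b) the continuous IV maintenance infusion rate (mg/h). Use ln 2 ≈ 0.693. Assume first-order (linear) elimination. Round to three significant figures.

(a) 11900 mg; (b) 186 mg/h

Total Vd = 4.3 × 120 = 516.0 L
LD = Vd × C = 516.0 × 23 = 11870 mg
CL = 0.693 × Vd / t½ = 0.693 × 516.0 / 44.2 = 8.090 L/h
Infusion rate = CL × Css = 8.090 × 23 = 186.1 mg/h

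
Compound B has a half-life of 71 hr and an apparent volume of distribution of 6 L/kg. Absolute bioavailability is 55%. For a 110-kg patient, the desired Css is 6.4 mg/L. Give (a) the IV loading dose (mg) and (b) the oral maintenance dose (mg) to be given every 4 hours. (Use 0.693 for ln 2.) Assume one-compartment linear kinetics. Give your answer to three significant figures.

(a) 4220 mg; (b) 300 mg

Vd(total) = 110 kg × 6 L/kg = 660.0 L
LD = Vd × C = 660.0 × 6.4 = 4224 mg
CL = 0.693 × Vd / t½ = 0.693 × 660.0 / 71 = 6.442 L/h
D = CL × Css × τ / F = 6.442 × 6.4 × 4 / 0.55 = 299.8 mg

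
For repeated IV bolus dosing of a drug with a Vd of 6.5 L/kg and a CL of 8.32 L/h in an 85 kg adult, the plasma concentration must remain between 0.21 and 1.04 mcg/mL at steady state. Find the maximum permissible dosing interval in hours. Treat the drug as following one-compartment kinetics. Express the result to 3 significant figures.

106 h

Vd(total) = 85 kg × 6.5 L/kg = 552.5 L
k = CL / Vd = 8.320 / 552.5 = 0.01506 h⁻¹
Between IV bolus doses, concentration decays as C = C₀·e^(−kτ), so C_peak/C_trough = e^(kτ).
τ_max = ln(C_peak/C_trough) / k = ln(1.04/0.21) / 0.01506 = 1.600 / 0.01506 = 106.2 h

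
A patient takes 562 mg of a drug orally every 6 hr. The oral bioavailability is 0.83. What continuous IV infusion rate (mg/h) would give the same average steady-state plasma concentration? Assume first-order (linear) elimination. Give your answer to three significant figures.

77.7 mg/h

Equivalent systemic input: infusion rate = F·D/τ.
Rate = 0.83 × 562 / 6 = 77.74 mg/h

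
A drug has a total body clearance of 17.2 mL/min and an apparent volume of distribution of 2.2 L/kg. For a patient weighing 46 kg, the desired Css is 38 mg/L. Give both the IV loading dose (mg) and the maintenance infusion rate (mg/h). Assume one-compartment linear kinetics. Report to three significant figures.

Total Vd = 2.2 × 46 = 101.2 L
Loading dose = Vd × C = 101.2 × 38 = 3846 mg
CL = 17.2 mL/min = 17.2 × 0.06 = 1.032 L/h
Maintenance infusion rate = CL × Css = 1.032 × 38 = 39.22 mg/h

(a) 3850 mg; (b) 39.2 mg/h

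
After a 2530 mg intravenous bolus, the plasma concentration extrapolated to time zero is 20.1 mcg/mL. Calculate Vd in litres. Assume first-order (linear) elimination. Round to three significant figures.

126 L

Immediately after an IV bolus, C₀ = Dose / Vd, so Vd = Dose / C₀.
Vd = 2530 / 20.1 = 125.9 L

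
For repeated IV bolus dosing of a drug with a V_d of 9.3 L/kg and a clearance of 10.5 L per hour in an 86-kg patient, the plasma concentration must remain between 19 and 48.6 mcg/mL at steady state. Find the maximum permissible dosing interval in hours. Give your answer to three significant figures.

71.5 h

Vd(total) = 86 kg × 9.3 L/kg = 799.8 L
k = CL / Vd = 10.50 / 799.8 = 0.01313 h⁻¹
Between IV bolus doses, concentration decays as C = C₀·e^(−kτ), so C_peak/C_trough = e^(kτ).
τ_max = ln(C_peak/C_trough) / k = ln(48.6/19) / 0.01313 = 0.9392 / 0.01313 = 71.53 h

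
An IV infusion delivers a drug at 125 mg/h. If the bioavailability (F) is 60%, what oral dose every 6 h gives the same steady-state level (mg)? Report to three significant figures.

1250 mg

To maintain the same Css, the systemic dosing rate must be unchanged: F·D/τ = infusion rate.
D = rate × τ / F = 125 × 6 / 0.6 = 1250 mg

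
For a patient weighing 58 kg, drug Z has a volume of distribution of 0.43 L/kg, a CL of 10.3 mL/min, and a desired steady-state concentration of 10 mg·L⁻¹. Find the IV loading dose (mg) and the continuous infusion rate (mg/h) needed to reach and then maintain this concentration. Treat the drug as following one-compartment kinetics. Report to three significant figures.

Vd = 0.43 L/kg × 58 kg = 24.94 L
Loading: fill Vd to C_target → 24.94 L × 10 mg/L = 249.4 mg
Convert clearance: 10.3 mL/min × 60 min/h ÷ 1000 mL/L = 0.6180 L/h
Maintenance: replace elimination → rate = CL × Css = 0.6180 × 10 = 6.180 mg/h

(a) 249 mg; (b) 6.18 mg/h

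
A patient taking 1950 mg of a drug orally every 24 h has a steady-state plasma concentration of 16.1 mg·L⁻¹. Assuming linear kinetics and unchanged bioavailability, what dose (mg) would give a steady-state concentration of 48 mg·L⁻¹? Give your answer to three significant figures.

5810 mg

For first-order elimination, Css ∝ F·D/(CL·τ); F and CL are unchanged, so Css ∝ D/τ.
D₂ = D₁ × (Css,target / Css,current) = 1950 × 48/16.1 = 5814 mg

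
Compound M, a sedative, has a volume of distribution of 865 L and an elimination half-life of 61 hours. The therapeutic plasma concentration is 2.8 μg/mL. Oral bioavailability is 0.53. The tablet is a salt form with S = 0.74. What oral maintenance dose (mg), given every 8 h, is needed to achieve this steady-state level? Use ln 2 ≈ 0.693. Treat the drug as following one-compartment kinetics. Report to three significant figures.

561 mg

k = 0.693/61 = 0.01136 h⁻¹, so CL = k·Vd = 0.01136 × 865.0 = 9.826 L/h
D = CL × Css × τ / F / S = 9.826 × 2.8 × 8 / 0.53 / 0.74 = 561.2 mg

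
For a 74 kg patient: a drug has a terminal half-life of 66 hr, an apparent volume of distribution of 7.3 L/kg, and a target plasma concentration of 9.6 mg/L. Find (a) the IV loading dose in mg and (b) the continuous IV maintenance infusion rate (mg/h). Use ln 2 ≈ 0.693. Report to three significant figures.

(a) 5190 mg; (b) 54.5 mg/h

Total Vd = 7.3 × 74 = 540.2 L
LD = Vd × C = 540.2 × 9.6 = 5186 mg
CL = 0.693 × Vd / t½ = 0.693 × 540.2 / 66 = 5.672 L/h
Infusion rate = CL × Css = 5.672 × 9.6 = 54.45 mg/h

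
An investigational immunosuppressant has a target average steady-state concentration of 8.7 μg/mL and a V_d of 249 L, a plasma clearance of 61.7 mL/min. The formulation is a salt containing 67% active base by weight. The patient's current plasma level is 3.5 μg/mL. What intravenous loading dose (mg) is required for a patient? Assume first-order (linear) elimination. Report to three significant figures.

1930 mg

Concentration deficit ΔC = 8.7 − 3.5 = 5.200 mg/L
LD = Vd × ΔC / S = 249.0 × 5.200 / 0.67 = 1933 mg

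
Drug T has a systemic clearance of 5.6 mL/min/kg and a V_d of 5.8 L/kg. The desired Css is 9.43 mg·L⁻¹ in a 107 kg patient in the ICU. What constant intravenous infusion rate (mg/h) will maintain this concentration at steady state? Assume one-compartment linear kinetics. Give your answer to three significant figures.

CL = 5.6 mL/min/kg × 107 kg = 599.2 mL/min = 599.2 × 60/1000 = 35.95 L/h
Maintenance depends on clearance, not Vd — rate in must match rate out.
R₀ = 35.95 × 9.43 = 339.0 mg/h

339 mg/h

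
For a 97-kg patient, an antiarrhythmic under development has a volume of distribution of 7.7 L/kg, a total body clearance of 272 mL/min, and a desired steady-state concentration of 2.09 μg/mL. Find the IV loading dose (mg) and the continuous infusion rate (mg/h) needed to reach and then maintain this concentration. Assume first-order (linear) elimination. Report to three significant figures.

Total Vd = 7.7 × 97 = 746.9 L
LD = Vd · C_target = 746.9 × 2.09 = 1561 mg
CL = 272 mL/min = 272 × 0.06 = 16.32 L/h
Maintenance infusion rate = CL × Css = 16.32 × 2.09 = 34.11 mg/h

(a) 1560 mg; (b) 34.1 mg/h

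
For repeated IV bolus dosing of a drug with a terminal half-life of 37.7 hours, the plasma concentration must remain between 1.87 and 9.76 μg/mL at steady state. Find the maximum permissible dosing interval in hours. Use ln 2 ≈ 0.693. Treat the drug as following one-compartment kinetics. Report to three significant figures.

k = 0.693 / t½ = 0.693 / 37.7 = 0.01838 h⁻¹
Between IV bolus doses, concentration decays as C = C₀·e^(−kτ), so C_peak/C_trough = e^(kτ).
τ_max = ln(C_peak/C_trough) / k = ln(9.76/1.87) / 0.01838 = 1.652 / 0.01838 = 89.88 h

89.9 h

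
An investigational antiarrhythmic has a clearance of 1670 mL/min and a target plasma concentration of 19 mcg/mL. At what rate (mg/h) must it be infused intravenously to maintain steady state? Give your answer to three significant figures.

Convert clearance: 1670 mL/min × 60 min/h ÷ 1000 mL/L = 100.2 L/h
R₀ = 100.2 × 19 = 1904 mg/h

1900 mg/h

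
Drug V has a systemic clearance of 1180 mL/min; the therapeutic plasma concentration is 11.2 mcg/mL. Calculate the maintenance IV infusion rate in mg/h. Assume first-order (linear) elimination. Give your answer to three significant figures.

CL = 1180 mL/min = 1180 × 0.06 = 70.80 L/h
At steady state, infusion rate equals elimination rate: rate in = CL × Css.
Infusion rate = CL · Css = 70.80 L/h × 11.2 mg/L = 793.0 mg/h

793 mg/h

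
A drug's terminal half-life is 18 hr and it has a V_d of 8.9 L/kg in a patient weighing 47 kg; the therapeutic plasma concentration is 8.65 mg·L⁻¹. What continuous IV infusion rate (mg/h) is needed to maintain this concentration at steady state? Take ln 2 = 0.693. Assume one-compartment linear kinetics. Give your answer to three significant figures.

139 mg/h

Vd = 8.9 L/kg × 47 kg = 418.3 L
CL = 0.693 × Vd / t½ = 0.693 × 418.3 / 18 = 16.10 L/h
Infusion rate = CL × Css = 16.10 × 8.65 = 139.3 mg/h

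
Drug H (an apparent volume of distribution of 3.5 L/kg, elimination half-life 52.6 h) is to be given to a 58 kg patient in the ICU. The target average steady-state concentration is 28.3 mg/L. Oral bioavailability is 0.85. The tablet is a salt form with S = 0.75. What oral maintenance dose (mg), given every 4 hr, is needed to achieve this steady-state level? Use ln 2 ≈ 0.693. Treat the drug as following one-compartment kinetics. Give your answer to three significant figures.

475 mg

Total Vd = 3.5 × 58 = 203.0 L
CL = 0.693 × Vd / t½ = 0.693 × 203.0 / 52.6 = 2.675 L/h
D = CL × Css × τ / F / S = 2.675 × 28.3 × 4 / 0.85 / 0.75 = 475.0 mg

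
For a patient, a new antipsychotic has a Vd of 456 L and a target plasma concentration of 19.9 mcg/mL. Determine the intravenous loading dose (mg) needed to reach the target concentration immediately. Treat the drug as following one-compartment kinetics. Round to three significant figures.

9070 mg

LD = Vd × C = 456.0 × 19.90 = 9074 mg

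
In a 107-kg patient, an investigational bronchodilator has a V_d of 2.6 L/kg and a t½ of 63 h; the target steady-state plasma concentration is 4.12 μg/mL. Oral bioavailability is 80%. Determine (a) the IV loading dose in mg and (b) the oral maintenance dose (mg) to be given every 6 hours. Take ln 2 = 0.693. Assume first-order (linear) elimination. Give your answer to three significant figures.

Total Vd = 2.6 × 107 = 278.2 L
LD = Vd × C = 278.2 × 4.12 = 1146 mg
CL = 0.693 × Vd / t½ = 0.693 × 278.2 / 63 = 3.060 L/h
D = CL × Css × τ / F = 3.060 × 4.12 × 6 / 0.8 = 94.55 mg

(a) 1150 mg; (b) 94.6 mg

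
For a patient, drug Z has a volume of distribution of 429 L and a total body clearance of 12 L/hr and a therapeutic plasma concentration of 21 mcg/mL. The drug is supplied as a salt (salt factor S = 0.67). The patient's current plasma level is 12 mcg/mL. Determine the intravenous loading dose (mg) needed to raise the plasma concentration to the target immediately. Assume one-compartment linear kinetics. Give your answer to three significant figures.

5760 mg

Concentration deficit ΔC = 21 − 12 = 9.000 mg/L
LD = Vd × ΔC / S = 429.0 × 9.000 / 0.67 = 5763 mg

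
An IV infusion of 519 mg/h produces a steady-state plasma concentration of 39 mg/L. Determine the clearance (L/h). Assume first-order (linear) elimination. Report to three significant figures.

At steady state, infusion rate = CL × Css, so CL = rate / Css.
CL = 519 / 39 = 13.31 L/h

13.3 L/h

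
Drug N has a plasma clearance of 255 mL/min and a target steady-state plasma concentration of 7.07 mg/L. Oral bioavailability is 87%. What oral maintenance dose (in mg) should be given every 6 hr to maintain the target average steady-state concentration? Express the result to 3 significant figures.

CL = 255 mL/min × 60/1000 = 15.30 L/h
At steady state, dose per interval replaces the amount cleared in that interval: F·D/τ = CL·Css.
D = CL × Css × τ / F = 15.30 × 7.07 × 6 / 0.87 = 746.0 mg

746 mg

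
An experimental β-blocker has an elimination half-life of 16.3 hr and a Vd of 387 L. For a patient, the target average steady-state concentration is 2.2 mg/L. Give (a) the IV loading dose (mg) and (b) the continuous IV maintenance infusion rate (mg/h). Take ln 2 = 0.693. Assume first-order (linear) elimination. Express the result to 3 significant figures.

(a) 851 mg; (b) 36.2 mg/h

LD = Vd × C = 387.0 × 2.2 = 851.4 mg
CL = 0.693 × Vd / t½ = 0.693 × 387.0 / 16.3 = 16.45 L/h
Infusion rate = CL × Css = 16.45 × 2.2 = 36.19 mg/h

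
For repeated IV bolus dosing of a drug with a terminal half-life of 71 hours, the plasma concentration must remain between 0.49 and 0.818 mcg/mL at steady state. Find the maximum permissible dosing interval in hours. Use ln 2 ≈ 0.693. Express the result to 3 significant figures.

52.5 h

k = 0.693 / t½ = 0.693 / 71 = 0.009761 h⁻¹
Between IV bolus doses, concentration decays as C = C₀·e^(−kτ), so C_peak/C_trough = e^(kτ).
τ_max = ln(C_peak/C_trough) / k = ln(0.818/0.49) / 0.009761 = 0.5125 / 0.009761 = 52.50 h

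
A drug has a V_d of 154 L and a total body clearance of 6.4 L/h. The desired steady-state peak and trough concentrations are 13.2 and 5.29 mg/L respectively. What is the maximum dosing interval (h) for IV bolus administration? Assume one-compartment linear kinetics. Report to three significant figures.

22.0 h

k = CL / Vd = 6.400 / 154.0 = 0.04156 h⁻¹
Between IV bolus doses, concentration decays as C = C₀·e^(−kτ), so C_peak/C_trough = e^(kτ).
τ_max = ln(C_peak/C_trough) / k = ln(13.2/5.29) / 0.04156 = 0.9144 / 0.04156 = 22.00 h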